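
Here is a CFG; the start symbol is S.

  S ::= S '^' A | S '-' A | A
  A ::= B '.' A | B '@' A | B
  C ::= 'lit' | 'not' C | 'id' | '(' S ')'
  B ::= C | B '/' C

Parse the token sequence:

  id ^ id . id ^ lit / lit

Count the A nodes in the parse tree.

[S [S [S [A [B [C id]]]] ^ [A [B [C id]] . [A [B [C id]]]]] ^ [A [B [B [C lit]] / [C lit]]]]

4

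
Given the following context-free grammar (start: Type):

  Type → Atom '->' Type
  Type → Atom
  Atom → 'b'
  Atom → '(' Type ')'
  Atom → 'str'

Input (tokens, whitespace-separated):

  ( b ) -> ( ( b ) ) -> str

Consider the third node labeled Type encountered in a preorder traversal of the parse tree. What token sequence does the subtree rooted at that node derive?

[Type [Atom ( [Type [Atom b]] )] -> [Type [Atom ( [Type [Atom ( [Type [Atom b]] )]] )] -> [Type [Atom str]]]]

( ( b ) ) -> str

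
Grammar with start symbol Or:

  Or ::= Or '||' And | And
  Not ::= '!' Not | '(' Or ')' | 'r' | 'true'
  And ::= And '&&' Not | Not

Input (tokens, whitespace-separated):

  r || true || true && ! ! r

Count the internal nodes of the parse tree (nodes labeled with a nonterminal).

[Or [Or [Or [And [Not r]]] || [And [Not true]]] || [And [And [Not true]] && [Not ! [Not ! [Not r]]]]]

13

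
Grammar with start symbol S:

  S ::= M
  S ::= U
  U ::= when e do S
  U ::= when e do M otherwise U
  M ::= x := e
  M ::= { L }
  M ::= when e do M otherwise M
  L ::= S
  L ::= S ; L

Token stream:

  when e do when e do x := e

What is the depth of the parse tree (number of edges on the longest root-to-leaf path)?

[S [U when e do [S [U when e do [S [M x := e]]]]]]

6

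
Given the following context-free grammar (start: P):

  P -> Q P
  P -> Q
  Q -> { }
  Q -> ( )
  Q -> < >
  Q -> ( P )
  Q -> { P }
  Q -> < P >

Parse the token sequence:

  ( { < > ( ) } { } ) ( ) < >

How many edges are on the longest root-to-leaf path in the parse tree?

7

[P [Q ( [P [Q { [P [Q < >] [P [Q ( )]]] }] [P [Q { }]]] )] [P [Q ( )] [P [Q < >]]]]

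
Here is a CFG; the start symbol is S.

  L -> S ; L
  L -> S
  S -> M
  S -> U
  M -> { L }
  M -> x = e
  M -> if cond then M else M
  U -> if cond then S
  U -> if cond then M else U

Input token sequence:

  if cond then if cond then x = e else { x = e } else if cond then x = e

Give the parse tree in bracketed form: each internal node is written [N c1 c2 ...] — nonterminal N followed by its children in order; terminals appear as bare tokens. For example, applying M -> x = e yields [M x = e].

[S [U if cond then [M if cond then [M x = e] else [M { [L [S [M x = e]]] }]] else [U if cond then [S [M x = e]]]]]

S
U
if cond then M else U
if cond then if cond then M else M else U
if cond then if cond then x = e else M else U
if cond then if cond then x = e else { L } else U
if cond then if cond then x = e else { S } else U
if cond then if cond then x = e else { M } else U
if cond then if cond then x = e else { x = e } else U
if cond then if cond then x = e else { x = e } else if cond then S
if cond then if cond then x = e else { x = e } else if cond then M
if cond then if cond then x = e else { x = e } else if cond then x = e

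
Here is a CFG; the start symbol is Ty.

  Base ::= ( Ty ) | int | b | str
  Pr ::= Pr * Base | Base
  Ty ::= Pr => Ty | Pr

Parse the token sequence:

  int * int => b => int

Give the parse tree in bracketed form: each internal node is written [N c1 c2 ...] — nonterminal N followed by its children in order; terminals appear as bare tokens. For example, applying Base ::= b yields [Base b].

[Ty [Pr [Pr [Base int]] * [Base int]] => [Ty [Pr [Base b]] => [Ty [Pr [Base int]]]]]

Ty
Pr => Ty
Pr * Base => Ty
Base * Base => Ty
int * Base => Ty
int * int => Ty
int * int => Pr => Ty
int * int => Base => Ty
int * int => b => Ty
int * int => b => Pr
int * int => b => Base
int * int => b => int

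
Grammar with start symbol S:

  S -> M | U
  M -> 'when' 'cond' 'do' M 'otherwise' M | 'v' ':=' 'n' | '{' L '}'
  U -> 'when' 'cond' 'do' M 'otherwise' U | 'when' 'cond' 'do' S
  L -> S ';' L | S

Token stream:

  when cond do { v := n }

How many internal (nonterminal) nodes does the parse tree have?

7

[S [U when cond do [S [M { [L [S [M v := n]]] }]]]]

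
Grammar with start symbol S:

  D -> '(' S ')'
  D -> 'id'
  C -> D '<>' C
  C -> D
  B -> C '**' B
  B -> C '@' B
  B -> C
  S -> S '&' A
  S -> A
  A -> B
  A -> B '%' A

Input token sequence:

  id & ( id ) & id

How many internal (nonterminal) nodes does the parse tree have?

[S [S [S [A [B [C [D id]]]]] & [A [B [C [D ( [S [A [B [C [D id]]]]] )]]]]] & [A [B [C [D id]]]]]

20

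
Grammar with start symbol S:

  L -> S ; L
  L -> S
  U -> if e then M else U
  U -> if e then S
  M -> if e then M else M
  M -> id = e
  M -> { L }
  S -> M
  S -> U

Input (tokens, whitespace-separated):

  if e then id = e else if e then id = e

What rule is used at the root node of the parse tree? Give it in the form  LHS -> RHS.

[S [U if e then [M id = e] else [U if e then [S [M id = e]]]]]

S -> U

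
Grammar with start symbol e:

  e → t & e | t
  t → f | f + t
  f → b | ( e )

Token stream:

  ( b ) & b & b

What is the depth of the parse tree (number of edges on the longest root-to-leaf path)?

6

[e [t [f ( [e [t [f b]]] )]] & [e [t [f b]] & [e [t [f b]]]]]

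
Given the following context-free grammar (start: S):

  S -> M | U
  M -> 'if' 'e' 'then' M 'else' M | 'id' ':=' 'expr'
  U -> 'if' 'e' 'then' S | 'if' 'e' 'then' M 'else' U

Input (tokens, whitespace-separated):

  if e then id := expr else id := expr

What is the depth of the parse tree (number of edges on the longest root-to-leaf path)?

3

[S [M if e then [M id := expr] else [M id := expr]]]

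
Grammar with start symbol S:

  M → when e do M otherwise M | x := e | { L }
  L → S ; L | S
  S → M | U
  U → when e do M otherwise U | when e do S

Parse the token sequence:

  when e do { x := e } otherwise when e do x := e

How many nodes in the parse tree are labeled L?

1

[S [U when e do [M { [L [S [M x := e]]] }] otherwise [U when e do [S [M x := e]]]]]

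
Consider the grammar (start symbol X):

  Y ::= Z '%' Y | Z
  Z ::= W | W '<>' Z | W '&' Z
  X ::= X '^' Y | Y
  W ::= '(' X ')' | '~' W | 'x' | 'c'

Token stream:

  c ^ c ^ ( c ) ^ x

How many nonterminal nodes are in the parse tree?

20

[X [X [X [X [Y [Z [W c]]]] ^ [Y [Z [W c]]]] ^ [Y [Z [W ( [X [Y [Z [W c]]]] )]]]] ^ [Y [Z [W x]]]]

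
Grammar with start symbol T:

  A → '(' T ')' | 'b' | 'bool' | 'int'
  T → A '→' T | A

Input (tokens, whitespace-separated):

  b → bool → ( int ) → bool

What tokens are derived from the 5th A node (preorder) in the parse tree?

bool

[T [A b] → [T [A bool] → [T [A ( [T [A int]] )] → [T [A bool]]]]]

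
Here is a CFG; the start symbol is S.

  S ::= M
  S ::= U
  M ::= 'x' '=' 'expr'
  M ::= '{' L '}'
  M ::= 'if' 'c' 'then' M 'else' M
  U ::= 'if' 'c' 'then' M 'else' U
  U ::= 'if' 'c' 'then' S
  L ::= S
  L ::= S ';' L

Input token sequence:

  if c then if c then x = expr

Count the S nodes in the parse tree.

3

[S [U if c then [S [U if c then [S [M x = expr]]]]]]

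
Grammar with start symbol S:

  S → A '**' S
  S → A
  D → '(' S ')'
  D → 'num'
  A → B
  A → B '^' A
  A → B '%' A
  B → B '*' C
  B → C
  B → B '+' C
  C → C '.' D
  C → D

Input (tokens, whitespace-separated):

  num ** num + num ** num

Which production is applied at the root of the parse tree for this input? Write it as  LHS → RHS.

[S [A [B [C [D num]]]] ** [S [A [B [B [C [D num]]] + [C [D num]]]] ** [S [A [B [C [D num]]]]]]]

S → A '**' S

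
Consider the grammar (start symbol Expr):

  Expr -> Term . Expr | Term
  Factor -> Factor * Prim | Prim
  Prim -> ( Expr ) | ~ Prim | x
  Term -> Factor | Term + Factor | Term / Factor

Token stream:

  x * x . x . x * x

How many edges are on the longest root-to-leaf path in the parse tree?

7

[Expr [Term [Factor [Factor [Prim x]] * [Prim x]]] . [Expr [Term [Factor [Prim x]]] . [Expr [Term [Factor [Factor [Prim x]] * [Prim x]]]]]]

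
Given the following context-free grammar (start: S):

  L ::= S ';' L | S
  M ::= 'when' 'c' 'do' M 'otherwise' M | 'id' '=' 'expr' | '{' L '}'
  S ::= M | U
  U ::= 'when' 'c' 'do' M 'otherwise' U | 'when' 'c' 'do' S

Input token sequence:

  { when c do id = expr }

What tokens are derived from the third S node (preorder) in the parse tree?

id = expr

[S [M { [L [S [U when c do [S [M id = expr]]]]] }]]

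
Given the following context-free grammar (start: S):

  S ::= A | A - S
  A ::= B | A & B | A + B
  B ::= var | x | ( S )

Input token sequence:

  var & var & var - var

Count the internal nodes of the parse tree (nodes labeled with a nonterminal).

[S [A [A [A [B var]] & [B var]] & [B var]] - [S [A [B var]]]]

10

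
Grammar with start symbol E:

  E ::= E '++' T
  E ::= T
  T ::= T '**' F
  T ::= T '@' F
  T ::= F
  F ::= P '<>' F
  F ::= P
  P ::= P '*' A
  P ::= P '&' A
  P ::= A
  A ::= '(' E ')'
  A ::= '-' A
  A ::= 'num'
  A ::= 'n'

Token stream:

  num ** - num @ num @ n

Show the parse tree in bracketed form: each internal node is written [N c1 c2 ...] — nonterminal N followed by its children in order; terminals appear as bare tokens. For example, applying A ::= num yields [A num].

E
T
T @ F
T @ F @ F
T ** F @ F @ F
F ** F @ F @ F
P ** F @ F @ F
A ** F @ F @ F
num ** F @ F @ F
num ** P @ F @ F
num ** A @ F @ F
num ** - A @ F @ F
num ** - num @ F @ F
num ** - num @ P @ F
num ** - num @ A @ F
num ** - num @ num @ F
num ** - num @ num @ P
num ** - num @ num @ A
num ** - num @ num @ n

[E [T [T [T [T [F [P [A num]]]] ** [F [P [A - [A num]]]]] @ [F [P [A num]]]] @ [F [P [A n]]]]]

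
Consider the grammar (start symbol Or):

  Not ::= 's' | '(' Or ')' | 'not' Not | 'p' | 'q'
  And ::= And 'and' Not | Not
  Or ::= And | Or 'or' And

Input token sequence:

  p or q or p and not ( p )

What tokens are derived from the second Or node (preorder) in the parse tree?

p or q

[Or [Or [Or [And [Not p]]] or [And [Not q]]] or [And [And [Not p]] and [Not not [Not ( [Or [And [Not p]]] )]]]]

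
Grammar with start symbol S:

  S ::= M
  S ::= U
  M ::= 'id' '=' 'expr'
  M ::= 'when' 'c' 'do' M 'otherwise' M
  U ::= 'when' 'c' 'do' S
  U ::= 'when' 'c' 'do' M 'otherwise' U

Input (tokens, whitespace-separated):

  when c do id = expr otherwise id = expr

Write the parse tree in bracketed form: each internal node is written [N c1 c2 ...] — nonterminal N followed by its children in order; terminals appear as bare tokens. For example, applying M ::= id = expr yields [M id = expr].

[S [M when c do [M id = expr] otherwise [M id = expr]]]

S
M
when c do M otherwise M
when c do id = expr otherwise M
when c do id = expr otherwise id = expr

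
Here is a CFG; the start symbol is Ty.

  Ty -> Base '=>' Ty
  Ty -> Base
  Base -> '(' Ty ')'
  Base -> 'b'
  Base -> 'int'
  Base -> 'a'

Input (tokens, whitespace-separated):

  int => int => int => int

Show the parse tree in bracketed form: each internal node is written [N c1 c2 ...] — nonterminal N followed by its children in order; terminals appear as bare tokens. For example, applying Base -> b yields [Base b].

Ty
Base => Ty
int => Ty
int => Base => Ty
int => int => Ty
int => int => Base => Ty
int => int => int => Ty
int => int => int => Base
int => int => int => int

[Ty [Base int] => [Ty [Base int] => [Ty [Base int] => [Ty [Base int]]]]]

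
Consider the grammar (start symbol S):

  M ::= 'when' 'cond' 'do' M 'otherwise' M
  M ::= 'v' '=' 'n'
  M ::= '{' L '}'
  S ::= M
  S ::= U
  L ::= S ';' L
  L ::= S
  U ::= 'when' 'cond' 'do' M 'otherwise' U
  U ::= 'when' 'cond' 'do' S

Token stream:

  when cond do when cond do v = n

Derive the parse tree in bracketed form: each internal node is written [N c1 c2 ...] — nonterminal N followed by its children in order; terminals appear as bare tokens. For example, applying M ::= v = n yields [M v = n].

S
U
when cond do S
when cond do U
when cond do when cond do S
when cond do when cond do M
when cond do when cond do v = n

[S [U when cond do [S [U when cond do [S [M v = n]]]]]]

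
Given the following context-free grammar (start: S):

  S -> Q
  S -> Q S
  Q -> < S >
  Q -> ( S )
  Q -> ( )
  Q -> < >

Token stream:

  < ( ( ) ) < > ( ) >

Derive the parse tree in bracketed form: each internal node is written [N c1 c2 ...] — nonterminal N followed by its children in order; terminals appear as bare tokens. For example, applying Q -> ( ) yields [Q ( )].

[S [Q < [S [Q ( [S [Q ( )]] )] [S [Q < >] [S [Q ( )]]]] >]]

S
Q
< S >
< Q S >
< ( S ) S >
< ( Q ) S >
< ( ( ) ) S >
< ( ( ) ) Q S >
< ( ( ) ) < > S >
< ( ( ) ) < > Q >
< ( ( ) ) < > ( ) >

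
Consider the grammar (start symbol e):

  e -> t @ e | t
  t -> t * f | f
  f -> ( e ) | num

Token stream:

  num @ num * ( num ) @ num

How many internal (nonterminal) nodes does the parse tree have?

14

[e [t [f num]] @ [e [t [t [f num]] * [f ( [e [t [f num]]] )]] @ [e [t [f num]]]]]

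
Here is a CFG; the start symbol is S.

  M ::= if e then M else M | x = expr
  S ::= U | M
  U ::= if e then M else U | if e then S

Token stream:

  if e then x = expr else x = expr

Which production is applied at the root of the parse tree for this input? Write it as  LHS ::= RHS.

[S [M if e then [M x = expr] else [M x = expr]]]

S ::= M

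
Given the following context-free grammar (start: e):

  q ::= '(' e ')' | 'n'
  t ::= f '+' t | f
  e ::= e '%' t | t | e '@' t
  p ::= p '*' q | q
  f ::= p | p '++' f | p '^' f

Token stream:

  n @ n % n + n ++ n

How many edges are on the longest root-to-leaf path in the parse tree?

[e [e [e [t [f [p [q n]]]]] @ [t [f [p [q n]]]]] % [t [f [p [q n]]] + [t [f [p [q n]] ++ [f [p [q n]]]]]]]

7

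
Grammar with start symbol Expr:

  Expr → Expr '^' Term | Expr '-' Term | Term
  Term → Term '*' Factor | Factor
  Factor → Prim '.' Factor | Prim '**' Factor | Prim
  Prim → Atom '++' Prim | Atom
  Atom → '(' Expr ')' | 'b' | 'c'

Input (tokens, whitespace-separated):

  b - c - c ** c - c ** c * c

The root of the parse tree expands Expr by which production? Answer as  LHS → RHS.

Expr → Expr '-' Term

[Expr [Expr [Expr [Expr [Term [Factor [Prim [Atom b]]]]] - [Term [Factor [Prim [Atom c]]]]] - [Term [Factor [Prim [Atom c]] ** [Factor [Prim [Atom c]]]]]] - [Term [Term [Factor [Prim [Atom c]] ** [Factor [Prim [Atom c]]]]] * [Factor [Prim [Atom c]]]]]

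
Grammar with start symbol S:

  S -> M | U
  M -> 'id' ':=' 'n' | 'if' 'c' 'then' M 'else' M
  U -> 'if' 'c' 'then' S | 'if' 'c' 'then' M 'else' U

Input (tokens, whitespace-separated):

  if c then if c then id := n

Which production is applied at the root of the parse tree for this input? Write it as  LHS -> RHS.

S -> U

[S [U if c then [S [U if c then [S [M id := n]]]]]]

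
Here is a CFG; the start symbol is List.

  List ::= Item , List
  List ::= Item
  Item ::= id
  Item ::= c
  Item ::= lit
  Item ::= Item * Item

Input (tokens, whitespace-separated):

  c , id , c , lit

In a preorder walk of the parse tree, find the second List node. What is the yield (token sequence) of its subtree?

[List [Item c] , [List [Item id] , [List [Item c] , [List [Item lit]]]]]

id , c , lit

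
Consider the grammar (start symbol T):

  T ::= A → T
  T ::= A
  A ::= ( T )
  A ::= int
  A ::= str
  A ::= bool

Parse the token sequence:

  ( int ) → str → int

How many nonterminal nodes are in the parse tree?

8

[T [A ( [T [A int]] )] → [T [A str] → [T [A int]]]]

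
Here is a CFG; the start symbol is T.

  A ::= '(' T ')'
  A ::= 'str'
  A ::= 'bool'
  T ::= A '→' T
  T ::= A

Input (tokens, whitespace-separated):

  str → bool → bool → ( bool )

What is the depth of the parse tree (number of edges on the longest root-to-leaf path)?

7

[T [A str] → [T [A bool] → [T [A bool] → [T [A ( [T [A bool]] )]]]]]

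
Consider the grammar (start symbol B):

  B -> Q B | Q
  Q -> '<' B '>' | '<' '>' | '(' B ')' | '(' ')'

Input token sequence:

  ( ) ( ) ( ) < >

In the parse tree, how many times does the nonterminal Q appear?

[B [Q ( )] [B [Q ( )] [B [Q ( )] [B [Q < >]]]]]

4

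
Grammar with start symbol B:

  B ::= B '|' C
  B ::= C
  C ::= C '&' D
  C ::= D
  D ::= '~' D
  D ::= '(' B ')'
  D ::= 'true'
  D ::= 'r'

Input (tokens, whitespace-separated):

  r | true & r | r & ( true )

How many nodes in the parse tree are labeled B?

4

[B [B [B [C [D r]]] | [C [C [D true]] & [D r]]] | [C [C [D r]] & [D ( [B [C [D true]]] )]]]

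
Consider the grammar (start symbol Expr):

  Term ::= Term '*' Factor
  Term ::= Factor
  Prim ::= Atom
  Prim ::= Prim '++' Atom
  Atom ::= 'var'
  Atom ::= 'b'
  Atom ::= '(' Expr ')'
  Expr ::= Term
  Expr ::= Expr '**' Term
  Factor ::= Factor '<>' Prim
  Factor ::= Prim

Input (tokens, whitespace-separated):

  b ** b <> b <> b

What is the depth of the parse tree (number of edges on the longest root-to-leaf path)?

[Expr [Expr [Term [Factor [Prim [Atom b]]]]] ** [Term [Factor [Factor [Factor [Prim [Atom b]]] <> [Prim [Atom b]]] <> [Prim [Atom b]]]]]

7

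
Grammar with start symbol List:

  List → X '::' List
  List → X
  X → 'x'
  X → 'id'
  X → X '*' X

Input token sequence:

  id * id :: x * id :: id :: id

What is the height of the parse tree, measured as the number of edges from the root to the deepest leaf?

[List [X [X id] * [X id]] :: [List [X [X x] * [X id]] :: [List [X id] :: [List [X id]]]]]

5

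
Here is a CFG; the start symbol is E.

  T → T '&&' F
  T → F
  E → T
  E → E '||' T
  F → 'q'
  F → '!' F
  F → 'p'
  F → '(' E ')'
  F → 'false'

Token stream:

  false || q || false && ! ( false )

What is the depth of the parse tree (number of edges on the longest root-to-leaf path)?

7

[E [E [E [T [F false]]] || [T [F q]]] || [T [T [F false]] && [F ! [F ( [E [T [F false]]] )]]]]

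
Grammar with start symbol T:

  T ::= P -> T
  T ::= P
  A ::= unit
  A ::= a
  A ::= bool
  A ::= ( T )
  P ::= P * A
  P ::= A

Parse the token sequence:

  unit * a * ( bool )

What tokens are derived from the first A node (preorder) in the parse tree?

[T [P [P [P [A unit]] * [A a]] * [A ( [T [P [A bool]]] )]]]

unit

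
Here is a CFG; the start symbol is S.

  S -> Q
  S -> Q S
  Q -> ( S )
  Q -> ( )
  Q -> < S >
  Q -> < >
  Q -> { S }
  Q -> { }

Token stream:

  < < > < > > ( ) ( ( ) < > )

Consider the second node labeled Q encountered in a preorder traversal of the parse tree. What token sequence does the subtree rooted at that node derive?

< >

[S [Q < [S [Q < >] [S [Q < >]]] >] [S [Q ( )] [S [Q ( [S [Q ( )] [S [Q < >]]] )]]]]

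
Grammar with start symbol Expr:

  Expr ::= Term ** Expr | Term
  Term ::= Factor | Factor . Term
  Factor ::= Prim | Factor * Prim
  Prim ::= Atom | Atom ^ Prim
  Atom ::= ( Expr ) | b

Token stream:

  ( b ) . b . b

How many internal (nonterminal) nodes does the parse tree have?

18

[Expr [Term [Factor [Prim [Atom ( [Expr [Term [Factor [Prim [Atom b]]]]] )]]] . [Term [Factor [Prim [Atom b]]] . [Term [Factor [Prim [Atom b]]]]]]]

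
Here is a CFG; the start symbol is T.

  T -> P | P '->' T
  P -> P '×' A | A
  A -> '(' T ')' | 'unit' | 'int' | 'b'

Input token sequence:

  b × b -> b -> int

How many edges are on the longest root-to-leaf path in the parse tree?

[T [P [P [A b]] × [A b]] -> [T [P [A b]] -> [T [P [A int]]]]]

5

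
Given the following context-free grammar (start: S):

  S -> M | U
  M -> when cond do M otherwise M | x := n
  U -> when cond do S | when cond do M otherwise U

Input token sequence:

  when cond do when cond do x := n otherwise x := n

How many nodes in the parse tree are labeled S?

[S [U when cond do [S [M when cond do [M x := n] otherwise [M x := n]]]]]

2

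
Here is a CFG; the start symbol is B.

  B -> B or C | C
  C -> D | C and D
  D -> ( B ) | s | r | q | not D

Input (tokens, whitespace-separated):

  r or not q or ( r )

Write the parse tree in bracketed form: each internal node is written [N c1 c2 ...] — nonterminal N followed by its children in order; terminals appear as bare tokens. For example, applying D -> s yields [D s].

B
B or C
B or C or C
C or C or C
D or C or C
r or C or C
r or D or C
r or not D or C
r or not q or C
r or not q or D
r or not q or ( B )
r or not q or ( C )
r or not q or ( D )
r or not q or ( r )

[B [B [B [C [D r]]] or [C [D not [D q]]]] or [C [D ( [B [C [D r]]] )]]]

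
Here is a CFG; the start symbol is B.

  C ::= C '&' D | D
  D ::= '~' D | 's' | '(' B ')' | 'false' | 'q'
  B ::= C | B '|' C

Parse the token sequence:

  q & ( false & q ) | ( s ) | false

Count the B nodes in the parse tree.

[B [B [B [C [C [D q]] & [D ( [B [C [C [D false]] & [D q]]] )]]] | [C [D ( [B [C [D s]]] )]]] | [C [D false]]]

5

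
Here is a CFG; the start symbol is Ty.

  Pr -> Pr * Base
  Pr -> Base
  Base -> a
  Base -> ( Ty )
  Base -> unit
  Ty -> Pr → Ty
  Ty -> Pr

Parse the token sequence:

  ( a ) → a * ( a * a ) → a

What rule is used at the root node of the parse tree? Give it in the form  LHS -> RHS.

Ty -> Pr → Ty

[Ty [Pr [Base ( [Ty [Pr [Base a]]] )]] → [Ty [Pr [Pr [Base a]] * [Base ( [Ty [Pr [Pr [Base a]] * [Base a]]] )]] → [Ty [Pr [Base a]]]]]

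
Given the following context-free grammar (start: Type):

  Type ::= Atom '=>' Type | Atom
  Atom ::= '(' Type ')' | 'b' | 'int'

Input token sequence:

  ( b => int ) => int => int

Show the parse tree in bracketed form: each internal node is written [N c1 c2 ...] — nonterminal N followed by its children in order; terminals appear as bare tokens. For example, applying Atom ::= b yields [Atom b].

Type
Atom => Type
( Type ) => Type
( Atom => Type ) => Type
( b => Type ) => Type
( b => Atom ) => Type
( b => int ) => Type
( b => int ) => Atom => Type
( b => int ) => int => Type
( b => int ) => int => Atom
( b => int ) => int => int

[Type [Atom ( [Type [Atom b] => [Type [Atom int]]] )] => [Type [Atom int] => [Type [Atom int]]]]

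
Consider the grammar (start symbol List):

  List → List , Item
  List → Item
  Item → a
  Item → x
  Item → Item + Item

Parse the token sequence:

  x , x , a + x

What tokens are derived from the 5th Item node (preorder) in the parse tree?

x

[List [List [List [Item x]] , [Item x]] , [Item [Item a] + [Item x]]]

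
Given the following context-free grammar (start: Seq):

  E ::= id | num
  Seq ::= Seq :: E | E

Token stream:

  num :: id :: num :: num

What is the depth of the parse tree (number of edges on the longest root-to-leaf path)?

[Seq [Seq [Seq [Seq [E num]] :: [E id]] :: [E num]] :: [E num]]

5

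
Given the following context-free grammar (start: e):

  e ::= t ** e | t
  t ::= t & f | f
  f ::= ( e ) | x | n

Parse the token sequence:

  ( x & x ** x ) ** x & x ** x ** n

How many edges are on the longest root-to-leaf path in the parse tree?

7

[e [t [f ( [e [t [t [f x]] & [f x]] ** [e [t [f x]]]] )]] ** [e [t [t [f x]] & [f x]] ** [e [t [f x]] ** [e [t [f n]]]]]]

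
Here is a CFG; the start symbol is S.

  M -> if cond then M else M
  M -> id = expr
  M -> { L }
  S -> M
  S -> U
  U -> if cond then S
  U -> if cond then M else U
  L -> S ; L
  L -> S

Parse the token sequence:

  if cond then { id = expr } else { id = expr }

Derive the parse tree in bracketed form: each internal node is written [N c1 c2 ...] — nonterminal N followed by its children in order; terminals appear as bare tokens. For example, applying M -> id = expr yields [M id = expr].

[S [M if cond then [M { [L [S [M id = expr]]] }] else [M { [L [S [M id = expr]]] }]]]

S
M
if cond then M else M
if cond then { L } else M
if cond then { S } else M
if cond then { M } else M
if cond then { id = expr } else M
if cond then { id = expr } else { L }
if cond then { id = expr } else { S }
if cond then { id = expr } else { M }
if cond then { id = expr } else { id = expr }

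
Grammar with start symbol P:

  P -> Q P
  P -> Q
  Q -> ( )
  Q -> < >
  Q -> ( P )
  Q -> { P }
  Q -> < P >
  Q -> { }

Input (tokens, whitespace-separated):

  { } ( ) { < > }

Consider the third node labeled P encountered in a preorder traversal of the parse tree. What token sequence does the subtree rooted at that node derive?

{ < > }

[P [Q { }] [P [Q ( )] [P [Q { [P [Q < >]] }]]]]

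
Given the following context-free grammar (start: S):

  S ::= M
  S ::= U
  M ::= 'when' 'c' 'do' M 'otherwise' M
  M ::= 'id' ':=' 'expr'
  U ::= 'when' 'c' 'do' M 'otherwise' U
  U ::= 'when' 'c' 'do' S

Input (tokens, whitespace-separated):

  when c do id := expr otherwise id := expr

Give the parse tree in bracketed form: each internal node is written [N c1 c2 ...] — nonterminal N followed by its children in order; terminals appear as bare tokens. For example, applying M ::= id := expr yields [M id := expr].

S
M
when c do M otherwise M
when c do id := expr otherwise M
when c do id := expr otherwise id := expr

[S [M when c do [M id := expr] otherwise [M id := expr]]]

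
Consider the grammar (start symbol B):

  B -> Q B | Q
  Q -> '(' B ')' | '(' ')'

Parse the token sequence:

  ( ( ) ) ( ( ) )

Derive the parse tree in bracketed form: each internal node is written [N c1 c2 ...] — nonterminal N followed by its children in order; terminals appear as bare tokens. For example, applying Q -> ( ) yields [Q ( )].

B
Q B
( B ) B
( Q ) B
( ( ) ) B
( ( ) ) Q
( ( ) ) ( B )
( ( ) ) ( Q )
( ( ) ) ( ( ) )

[B [Q ( [B [Q ( )]] )] [B [Q ( [B [Q ( )]] )]]]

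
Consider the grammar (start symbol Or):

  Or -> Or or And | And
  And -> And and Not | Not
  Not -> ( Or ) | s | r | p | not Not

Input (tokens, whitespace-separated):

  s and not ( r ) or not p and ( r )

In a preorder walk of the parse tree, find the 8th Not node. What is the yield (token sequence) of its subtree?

r

[Or [Or [And [And [Not s]] and [Not not [Not ( [Or [And [Not r]]] )]]]] or [And [And [Not not [Not p]]] and [Not ( [Or [And [Not r]]] )]]]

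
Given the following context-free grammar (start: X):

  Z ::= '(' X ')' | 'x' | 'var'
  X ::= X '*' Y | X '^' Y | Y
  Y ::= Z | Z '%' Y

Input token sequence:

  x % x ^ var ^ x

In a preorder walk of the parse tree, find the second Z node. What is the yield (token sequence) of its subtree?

[X [X [X [Y [Z x] % [Y [Z x]]]] ^ [Y [Z var]]] ^ [Y [Z x]]]

x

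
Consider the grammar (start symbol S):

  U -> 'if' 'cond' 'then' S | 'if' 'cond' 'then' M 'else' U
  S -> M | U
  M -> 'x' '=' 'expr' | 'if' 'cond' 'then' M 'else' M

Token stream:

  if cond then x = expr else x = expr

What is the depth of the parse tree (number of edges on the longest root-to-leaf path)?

[S [M if cond then [M x = expr] else [M x = expr]]]

3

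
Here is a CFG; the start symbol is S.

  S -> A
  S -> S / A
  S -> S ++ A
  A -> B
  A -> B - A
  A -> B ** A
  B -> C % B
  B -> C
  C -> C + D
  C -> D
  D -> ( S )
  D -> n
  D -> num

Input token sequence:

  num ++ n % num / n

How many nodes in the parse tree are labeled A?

[S [S [S [A [B [C [D num]]]]] ++ [A [B [C [D n]] % [B [C [D num]]]]]] / [A [B [C [D n]]]]]

3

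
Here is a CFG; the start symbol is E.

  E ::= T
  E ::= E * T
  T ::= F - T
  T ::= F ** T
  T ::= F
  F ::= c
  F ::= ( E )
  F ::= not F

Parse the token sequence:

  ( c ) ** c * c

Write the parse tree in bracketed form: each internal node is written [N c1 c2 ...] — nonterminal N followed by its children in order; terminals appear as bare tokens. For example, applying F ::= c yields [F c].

[E [E [T [F ( [E [T [F c]]] )] ** [T [F c]]]] * [T [F c]]]

E
E * T
T * T
F ** T * T
( E ) ** T * T
( T ) ** T * T
( F ) ** T * T
( c ) ** T * T
( c ) ** F * T
( c ) ** c * T
( c ) ** c * F
( c ) ** c * c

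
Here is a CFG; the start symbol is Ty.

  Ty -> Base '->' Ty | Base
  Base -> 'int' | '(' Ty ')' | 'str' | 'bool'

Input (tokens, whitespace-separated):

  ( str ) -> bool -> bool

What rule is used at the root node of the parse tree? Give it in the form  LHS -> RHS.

[Ty [Base ( [Ty [Base str]] )] -> [Ty [Base bool] -> [Ty [Base bool]]]]

Ty -> Base '->' Ty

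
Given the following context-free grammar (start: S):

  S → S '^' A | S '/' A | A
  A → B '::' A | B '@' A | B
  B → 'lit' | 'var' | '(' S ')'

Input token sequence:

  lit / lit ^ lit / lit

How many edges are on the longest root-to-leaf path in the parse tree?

[S [S [S [S [A [B lit]]] / [A [B lit]]] ^ [A [B lit]]] / [A [B lit]]]

6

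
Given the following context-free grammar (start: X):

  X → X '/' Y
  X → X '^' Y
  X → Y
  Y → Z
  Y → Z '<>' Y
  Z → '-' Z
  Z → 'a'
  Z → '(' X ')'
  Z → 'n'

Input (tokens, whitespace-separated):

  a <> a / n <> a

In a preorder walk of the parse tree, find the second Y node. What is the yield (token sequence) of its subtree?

[X [X [Y [Z a] <> [Y [Z a]]]] / [Y [Z n] <> [Y [Z a]]]]

a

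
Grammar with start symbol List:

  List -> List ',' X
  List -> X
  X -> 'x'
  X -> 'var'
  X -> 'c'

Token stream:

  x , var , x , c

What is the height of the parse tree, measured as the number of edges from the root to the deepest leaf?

5

[List [List [List [List [X x]] , [X var]] , [X x]] , [X c]]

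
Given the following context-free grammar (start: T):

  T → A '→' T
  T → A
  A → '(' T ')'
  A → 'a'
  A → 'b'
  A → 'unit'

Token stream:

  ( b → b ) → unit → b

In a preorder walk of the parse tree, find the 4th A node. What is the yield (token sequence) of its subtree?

unit

[T [A ( [T [A b] → [T [A b]]] )] → [T [A unit] → [T [A b]]]]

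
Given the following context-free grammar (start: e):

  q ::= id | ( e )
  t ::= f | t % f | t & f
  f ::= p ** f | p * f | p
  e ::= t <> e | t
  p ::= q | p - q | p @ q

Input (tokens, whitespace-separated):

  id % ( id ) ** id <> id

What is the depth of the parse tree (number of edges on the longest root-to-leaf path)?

10

[e [t [t [f [p [q id]]]] % [f [p [q ( [e [t [f [p [q id]]]]] )]] ** [f [p [q id]]]]] <> [e [t [f [p [q id]]]]]]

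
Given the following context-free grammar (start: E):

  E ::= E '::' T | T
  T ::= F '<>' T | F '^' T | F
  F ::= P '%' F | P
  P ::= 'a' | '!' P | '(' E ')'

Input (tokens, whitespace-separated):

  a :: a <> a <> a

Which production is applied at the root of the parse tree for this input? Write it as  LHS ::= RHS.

E ::= E '::' T

[E [E [T [F [P a]]]] :: [T [F [P a]] <> [T [F [P a]] <> [T [F [P a]]]]]]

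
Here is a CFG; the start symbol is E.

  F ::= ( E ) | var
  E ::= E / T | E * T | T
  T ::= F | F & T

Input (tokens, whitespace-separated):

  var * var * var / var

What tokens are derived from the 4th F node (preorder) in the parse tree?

var

[E [E [E [E [T [F var]]] * [T [F var]]] * [T [F var]]] / [T [F var]]]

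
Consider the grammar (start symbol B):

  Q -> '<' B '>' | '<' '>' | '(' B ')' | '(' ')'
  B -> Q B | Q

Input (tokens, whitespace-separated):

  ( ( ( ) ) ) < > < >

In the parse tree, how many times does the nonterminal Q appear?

5

[B [Q ( [B [Q ( [B [Q ( )]] )]] )] [B [Q < >] [B [Q < >]]]]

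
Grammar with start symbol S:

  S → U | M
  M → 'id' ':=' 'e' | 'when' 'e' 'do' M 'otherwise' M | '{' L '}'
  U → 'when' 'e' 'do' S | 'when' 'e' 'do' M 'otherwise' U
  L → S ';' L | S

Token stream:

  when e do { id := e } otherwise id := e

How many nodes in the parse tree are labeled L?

1

[S [M when e do [M { [L [S [M id := e]]] }] otherwise [M id := e]]]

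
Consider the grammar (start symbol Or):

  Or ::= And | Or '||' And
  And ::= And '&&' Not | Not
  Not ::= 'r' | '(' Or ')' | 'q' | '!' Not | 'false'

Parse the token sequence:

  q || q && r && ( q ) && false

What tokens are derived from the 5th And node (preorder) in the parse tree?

[Or [Or [And [Not q]]] || [And [And [And [And [Not q]] && [Not r]] && [Not ( [Or [And [Not q]]] )]] && [Not false]]]

q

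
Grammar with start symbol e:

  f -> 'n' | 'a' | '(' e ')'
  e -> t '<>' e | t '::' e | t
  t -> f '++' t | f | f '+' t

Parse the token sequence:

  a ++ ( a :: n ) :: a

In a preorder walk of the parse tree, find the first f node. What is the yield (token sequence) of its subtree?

[e [t [f a] ++ [t [f ( [e [t [f a]] :: [e [t [f n]]]] )]]] :: [e [t [f a]]]]

a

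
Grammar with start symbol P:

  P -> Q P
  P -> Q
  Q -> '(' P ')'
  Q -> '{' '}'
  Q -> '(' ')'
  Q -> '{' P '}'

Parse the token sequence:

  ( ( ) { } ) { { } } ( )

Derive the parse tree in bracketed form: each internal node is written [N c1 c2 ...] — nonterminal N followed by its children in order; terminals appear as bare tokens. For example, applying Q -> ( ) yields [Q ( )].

[P [Q ( [P [Q ( )] [P [Q { }]]] )] [P [Q { [P [Q { }]] }] [P [Q ( )]]]]

P
Q P
( P ) P
( Q P ) P
( ( ) P ) P
( ( ) Q ) P
( ( ) { } ) P
( ( ) { } ) Q P
( ( ) { } ) { P } P
( ( ) { } ) { Q } P
( ( ) { } ) { { } } P
( ( ) { } ) { { } } Q
( ( ) { } ) { { } } ( )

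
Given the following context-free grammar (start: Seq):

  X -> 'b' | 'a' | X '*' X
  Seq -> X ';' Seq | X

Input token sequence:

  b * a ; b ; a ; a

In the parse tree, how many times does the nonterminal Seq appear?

4

[Seq [X [X b] * [X a]] ; [Seq [X b] ; [Seq [X a] ; [Seq [X a]]]]]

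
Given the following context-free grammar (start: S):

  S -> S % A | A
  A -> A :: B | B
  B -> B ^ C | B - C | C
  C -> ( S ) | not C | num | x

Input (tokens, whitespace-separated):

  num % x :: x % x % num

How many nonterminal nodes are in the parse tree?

[S [S [S [S [A [B [C num]]]] % [A [A [B [C x]]] :: [B [C x]]]] % [A [B [C x]]]] % [A [B [C num]]]]

19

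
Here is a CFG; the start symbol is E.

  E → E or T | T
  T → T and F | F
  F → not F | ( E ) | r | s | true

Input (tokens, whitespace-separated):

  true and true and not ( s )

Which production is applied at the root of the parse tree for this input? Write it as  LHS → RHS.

E → T

[E [T [T [T [F true]] and [F true]] and [F not [F ( [E [T [F s]]] )]]]]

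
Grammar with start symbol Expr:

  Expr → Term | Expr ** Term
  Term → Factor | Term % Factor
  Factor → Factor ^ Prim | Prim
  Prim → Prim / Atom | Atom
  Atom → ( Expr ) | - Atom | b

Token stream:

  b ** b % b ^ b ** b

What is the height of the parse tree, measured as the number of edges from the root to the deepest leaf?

7

[Expr [Expr [Expr [Term [Factor [Prim [Atom b]]]]] ** [Term [Term [Factor [Prim [Atom b]]]] % [Factor [Factor [Prim [Atom b]]] ^ [Prim [Atom b]]]]] ** [Term [Factor [Prim [Atom b]]]]]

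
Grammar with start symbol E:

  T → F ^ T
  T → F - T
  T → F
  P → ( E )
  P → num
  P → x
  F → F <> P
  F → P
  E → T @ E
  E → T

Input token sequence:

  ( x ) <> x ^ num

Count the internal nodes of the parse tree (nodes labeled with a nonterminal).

[E [T [F [F [P ( [E [T [F [P x]]]] )]] <> [P x]] ^ [T [F [P num]]]]]

13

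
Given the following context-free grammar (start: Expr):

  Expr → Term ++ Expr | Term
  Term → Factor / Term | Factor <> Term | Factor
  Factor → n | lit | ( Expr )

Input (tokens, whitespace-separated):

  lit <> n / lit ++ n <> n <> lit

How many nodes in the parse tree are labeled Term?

6

[Expr [Term [Factor lit] <> [Term [Factor n] / [Term [Factor lit]]]] ++ [Expr [Term [Factor n] <> [Term [Factor n] <> [Term [Factor lit]]]]]]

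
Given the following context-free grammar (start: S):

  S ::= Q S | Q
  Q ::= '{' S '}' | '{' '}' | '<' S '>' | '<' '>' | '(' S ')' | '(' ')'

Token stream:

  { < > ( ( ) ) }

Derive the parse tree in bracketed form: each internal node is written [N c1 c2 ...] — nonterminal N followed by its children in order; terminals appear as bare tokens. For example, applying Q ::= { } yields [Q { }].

[S [Q { [S [Q < >] [S [Q ( [S [Q ( )]] )]]] }]]

S
Q
{ S }
{ Q S }
{ < > S }
{ < > Q }
{ < > ( S ) }
{ < > ( Q ) }
{ < > ( ( ) ) }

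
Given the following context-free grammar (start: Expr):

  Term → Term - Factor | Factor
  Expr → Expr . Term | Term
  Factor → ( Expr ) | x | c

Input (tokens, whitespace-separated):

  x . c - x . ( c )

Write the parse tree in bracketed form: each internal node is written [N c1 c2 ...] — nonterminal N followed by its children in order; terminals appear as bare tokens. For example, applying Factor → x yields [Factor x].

Expr
Expr . Term
Expr . Term . Term
Term . Term . Term
Factor . Term . Term
x . Term . Term
x . Term - Factor . Term
x . Factor - Factor . Term
x . c - Factor . Term
x . c - x . Term
x . c - x . Factor
x . c - x . ( Expr )
x . c - x . ( Term )
x . c - x . ( Factor )
x . c - x . ( c )

[Expr [Expr [Expr [Term [Factor x]]] . [Term [Term [Factor c]] - [Factor x]]] . [Term [Factor ( [Expr [Term [Factor c]]] )]]]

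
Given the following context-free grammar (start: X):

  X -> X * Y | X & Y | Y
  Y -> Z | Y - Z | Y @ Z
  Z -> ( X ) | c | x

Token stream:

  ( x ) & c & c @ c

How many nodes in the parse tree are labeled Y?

5

[X [X [X [Y [Z ( [X [Y [Z x]]] )]]] & [Y [Z c]]] & [Y [Y [Z c]] @ [Z c]]]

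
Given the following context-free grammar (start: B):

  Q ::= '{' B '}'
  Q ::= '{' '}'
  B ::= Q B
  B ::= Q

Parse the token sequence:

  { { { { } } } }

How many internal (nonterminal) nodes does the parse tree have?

[B [Q { [B [Q { [B [Q { [B [Q { }]] }]] }]] }]]

8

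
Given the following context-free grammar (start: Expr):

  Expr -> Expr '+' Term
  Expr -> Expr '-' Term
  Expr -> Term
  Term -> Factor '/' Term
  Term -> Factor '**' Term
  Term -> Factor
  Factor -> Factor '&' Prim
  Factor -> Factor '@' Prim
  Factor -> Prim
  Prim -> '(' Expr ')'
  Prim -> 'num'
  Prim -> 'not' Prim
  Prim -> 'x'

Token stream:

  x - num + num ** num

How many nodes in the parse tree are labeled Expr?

3

[Expr [Expr [Expr [Term [Factor [Prim x]]]] - [Term [Factor [Prim num]]]] + [Term [Factor [Prim num]] ** [Term [Factor [Prim num]]]]]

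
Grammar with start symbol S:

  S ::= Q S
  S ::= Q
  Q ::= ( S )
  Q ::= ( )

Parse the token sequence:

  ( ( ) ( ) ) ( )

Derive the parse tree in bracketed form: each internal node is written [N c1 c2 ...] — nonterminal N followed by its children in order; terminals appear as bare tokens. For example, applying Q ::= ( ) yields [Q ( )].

S
Q S
( S ) S
( Q S ) S
( ( ) S ) S
( ( ) Q ) S
( ( ) ( ) ) S
( ( ) ( ) ) Q
( ( ) ( ) ) ( )

[S [Q ( [S [Q ( )] [S [Q ( )]]] )] [S [Q ( )]]]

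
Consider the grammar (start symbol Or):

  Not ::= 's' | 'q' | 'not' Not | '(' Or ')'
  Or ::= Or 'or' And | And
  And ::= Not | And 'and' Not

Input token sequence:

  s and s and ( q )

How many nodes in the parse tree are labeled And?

4

[Or [And [And [And [Not s]] and [Not s]] and [Not ( [Or [And [Not q]]] )]]]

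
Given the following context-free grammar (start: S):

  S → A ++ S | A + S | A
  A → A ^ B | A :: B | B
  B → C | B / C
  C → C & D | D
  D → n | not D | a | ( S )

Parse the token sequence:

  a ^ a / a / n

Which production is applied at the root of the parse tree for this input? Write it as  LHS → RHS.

[S [A [A [B [C [D a]]]] ^ [B [B [B [C [D a]]] / [C [D a]]] / [C [D n]]]]]

S → A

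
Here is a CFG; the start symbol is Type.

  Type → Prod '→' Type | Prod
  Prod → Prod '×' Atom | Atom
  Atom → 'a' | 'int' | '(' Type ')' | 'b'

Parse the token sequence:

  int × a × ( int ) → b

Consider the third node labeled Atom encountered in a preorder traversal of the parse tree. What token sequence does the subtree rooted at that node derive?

[Type [Prod [Prod [Prod [Atom int]] × [Atom a]] × [Atom ( [Type [Prod [Atom int]]] )]] → [Type [Prod [Atom b]]]]

( int )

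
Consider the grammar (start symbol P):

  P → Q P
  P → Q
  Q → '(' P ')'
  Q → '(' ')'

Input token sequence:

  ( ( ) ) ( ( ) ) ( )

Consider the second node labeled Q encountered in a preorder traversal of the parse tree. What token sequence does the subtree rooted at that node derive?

( )

[P [Q ( [P [Q ( )]] )] [P [Q ( [P [Q ( )]] )] [P [Q ( )]]]]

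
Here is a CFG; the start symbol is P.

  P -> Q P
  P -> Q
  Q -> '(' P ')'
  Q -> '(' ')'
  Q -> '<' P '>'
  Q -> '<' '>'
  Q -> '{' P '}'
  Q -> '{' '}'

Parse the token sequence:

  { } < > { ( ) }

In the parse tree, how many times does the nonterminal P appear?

4

[P [Q { }] [P [Q < >] [P [Q { [P [Q ( )]] }]]]]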